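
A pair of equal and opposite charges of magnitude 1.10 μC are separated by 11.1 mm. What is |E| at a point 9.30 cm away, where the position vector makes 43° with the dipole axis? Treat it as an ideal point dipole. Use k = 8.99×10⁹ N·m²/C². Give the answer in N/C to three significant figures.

Dipole moment p = qd = (1.10×10⁻⁶ C)(0.0111 m) = 1.221×10⁻⁸ C·m.
At angle θ the dipole field magnitude is E = (kp/r³)·√(1 + 3cos²θ).
kp/r³ = (8.99×10⁹)(1.221×10⁻⁸) / (0.0930)³ = 1.365×10⁵ N/C.
√(1 + 3cos²43°) = √(1 + 3·0.5349) = √2.6046 ≈ 1.6139.
E ≈ 1.365×10⁵ × 1.614 = 2.202×10⁵ N/C.

E ≈ 2.20×10⁵ N/C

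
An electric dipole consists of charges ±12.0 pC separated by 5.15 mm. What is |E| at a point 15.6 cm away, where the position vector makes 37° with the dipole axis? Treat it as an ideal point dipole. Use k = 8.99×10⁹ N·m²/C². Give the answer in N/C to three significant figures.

Dipole moment p = qd = (1.20×10⁻¹¹ C)(0.00515 m) = 6.18×10⁻¹⁴ C·m.
At angle θ the dipole field magnitude is E = (kp/r³)·√(1 + 3cos²θ).
kp/r³ = (8.99×10⁹)(6.18×10⁻¹⁴) / (0.156)³ = 0.1463 N/C.
√(1 + 3cos²37°) = √(1 + 3·0.6378) = √2.9135 ≈ 1.7069.
E ≈ 0.1463 × 1.707 = 0.2498 N/C.

E ≈ 0.250 N/C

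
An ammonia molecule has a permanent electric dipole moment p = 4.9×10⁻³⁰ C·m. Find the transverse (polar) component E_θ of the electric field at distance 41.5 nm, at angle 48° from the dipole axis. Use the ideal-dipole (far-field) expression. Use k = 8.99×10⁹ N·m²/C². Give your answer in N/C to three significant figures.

E_θ ≈ 458 N/C

For a dipole, E_θ = (kp sinθ)/r³.
kp/r³ = (8.99×10⁹)(4.90×10⁻³⁰)/(4.15×10⁻⁸)³ = 616.3 N/C.
E_θ = 616.3·sin48° = 458.0 N/C.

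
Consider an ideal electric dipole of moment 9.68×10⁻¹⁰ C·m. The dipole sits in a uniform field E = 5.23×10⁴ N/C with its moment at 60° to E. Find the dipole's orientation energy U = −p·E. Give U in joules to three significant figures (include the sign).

U ≈ -2.53×10⁻⁵ J

U = −p·E = −pE cosθ.
U = −(9.68×10⁻¹⁰)(5.23×10⁴)·cos60° = -2.531×10⁻⁵ J.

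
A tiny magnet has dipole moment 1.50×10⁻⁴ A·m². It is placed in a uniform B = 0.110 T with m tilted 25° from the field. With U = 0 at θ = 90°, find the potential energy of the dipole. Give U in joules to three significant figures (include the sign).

U ≈ -1.50×10⁻⁵ J

U = −m·B = −mB cosθ.
U = −(1.50×10⁻⁴)(0.110)·cos25° = -1.495×10⁻⁵ J.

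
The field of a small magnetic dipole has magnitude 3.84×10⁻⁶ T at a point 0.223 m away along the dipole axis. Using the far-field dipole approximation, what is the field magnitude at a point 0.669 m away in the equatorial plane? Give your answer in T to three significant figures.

B ≈ 7.11×10⁻⁸ T

Dipole fields scale as 1/r³ in the far field.
The axial field is twice the equatorial field at the same r, so the geometry factor is 1/2.
B₂ = B₁ · (1/2) · (r₁/r₂)³ = 3.84×10⁻⁶ · 0.5 · (0.223/0.669)³.
(r₁/r₂)³ = (0.3333)³ = 0.03704.
B₂ ≈ 7.111×10⁻⁸ T.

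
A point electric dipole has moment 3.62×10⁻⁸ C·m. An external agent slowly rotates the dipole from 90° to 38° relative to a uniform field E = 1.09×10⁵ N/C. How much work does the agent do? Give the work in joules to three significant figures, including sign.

W_ext = ΔU = U(θ₂) − U(θ₁) = −pE cosθ₂ − (−pE cosθ₁) = pE(cosθ₁ − cosθ₂).
W = (3.62×10⁻⁸)(1.09×10⁵)·(cos90° − cos38°) = (0.003946)·(-0.7880) = -0.003109 J.

W ≈ -0.00311 J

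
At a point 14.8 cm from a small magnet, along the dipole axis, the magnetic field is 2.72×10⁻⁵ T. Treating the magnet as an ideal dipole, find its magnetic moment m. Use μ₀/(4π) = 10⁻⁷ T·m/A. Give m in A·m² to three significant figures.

m ≈ 0.441 A·m²

On axis B = (μ₀/4π)·2m/r³, so m = Br³·4π/(μ₀·2).
m = (2.72×10⁻⁵)·(0.148)³ / (2·10⁻⁷) = 0.4409 A·m².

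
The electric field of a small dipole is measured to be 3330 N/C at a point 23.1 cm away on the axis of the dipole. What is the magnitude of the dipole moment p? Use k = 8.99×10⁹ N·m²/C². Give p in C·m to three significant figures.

On axis E = 2kp/r³, so p = Er³/(2k).
p = (3330)·(0.231)³ / (2·8.99×10⁹) = 2.283×10⁻⁹ C·m.

p ≈ 2.28×10⁻⁹ C·m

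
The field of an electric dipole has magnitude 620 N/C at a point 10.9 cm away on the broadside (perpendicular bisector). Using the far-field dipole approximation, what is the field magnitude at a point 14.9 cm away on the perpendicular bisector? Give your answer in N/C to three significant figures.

Dipole fields scale as 1/r³ in the far field; the geometry is the same at both points.
E₂ = E₁ · (r₁/r₂)³ = 620 · (10.9/14.9)³.
(r₁/r₂)³ = (0.7315)³ = 0.3915.
E₂ ≈ 242.7 N/C.

E ≈ 243 N/C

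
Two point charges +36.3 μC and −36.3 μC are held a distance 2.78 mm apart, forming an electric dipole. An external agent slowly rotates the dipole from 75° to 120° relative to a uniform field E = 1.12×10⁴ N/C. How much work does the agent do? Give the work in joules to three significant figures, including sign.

W ≈ 8.58×10⁻⁴ J

Dipole moment p = qd = (3.63×10⁻⁵ C)(0.00278 m) = 1.009×10⁻⁷ C·m.
W_ext = ΔU = U(θ₂) − U(θ₁) = −pE cosθ₂ − (−pE cosθ₁) = pE(cosθ₁ − cosθ₂).
W = (1.009×10⁻⁷)(1.12×10⁴)·(cos75° − cos120°) = (0.001130)·(+0.7588) = 8.575×10⁻⁴ J.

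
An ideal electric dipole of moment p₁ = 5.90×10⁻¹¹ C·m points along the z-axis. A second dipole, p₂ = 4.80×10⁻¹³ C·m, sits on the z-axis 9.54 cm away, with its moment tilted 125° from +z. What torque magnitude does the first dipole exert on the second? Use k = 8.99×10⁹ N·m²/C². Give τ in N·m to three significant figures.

τ ≈ 4.80×10⁻¹⁰ N·m

The second dipole sits on the axis of the first, so the field there is axial: E₁ = 2kp₁/r³ along +z.
E₁ = 2(8.99×10⁹)(5.90×10⁻¹¹)/(0.0954)³ = 1222 N/C.
Torque on the second dipole: τ = p₂ E₁ sinθ.
τ = (4.80×10⁻¹³)(1222)·sin125° = 4.804×10⁻¹⁰ N·m.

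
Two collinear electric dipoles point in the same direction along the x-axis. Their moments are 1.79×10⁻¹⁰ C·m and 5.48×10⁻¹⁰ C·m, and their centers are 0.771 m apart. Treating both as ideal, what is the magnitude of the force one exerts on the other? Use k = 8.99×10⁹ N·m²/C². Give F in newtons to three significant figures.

On-axis field of dipole 1 at distance r: E = 2kp₁/r³. Force on dipole 2 is F = p₂·dE/dr (gradient along axis).
dE/dr = −6kp₁/r⁴, so |F| = 6kp₁p₂/r⁴ (attractive for aligned moments).
F = 6(8.99×10⁹)(1.79×10⁻¹⁰)(5.48×10⁻¹⁰)/(0.771)⁴ = 1.497×10⁻⁸ N.

F ≈ 1.50×10⁻⁸ N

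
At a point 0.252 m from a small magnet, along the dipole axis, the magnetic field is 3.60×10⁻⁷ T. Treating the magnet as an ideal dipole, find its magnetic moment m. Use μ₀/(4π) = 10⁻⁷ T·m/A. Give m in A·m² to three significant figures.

m ≈ 0.0288 A·m²

On axis B = (μ₀/4π)·2m/r³, so m = Br³·4π/(μ₀·2).
m = (3.60×10⁻⁷)·(0.252)³ / (2·10⁻⁷) = 0.02881 A·m².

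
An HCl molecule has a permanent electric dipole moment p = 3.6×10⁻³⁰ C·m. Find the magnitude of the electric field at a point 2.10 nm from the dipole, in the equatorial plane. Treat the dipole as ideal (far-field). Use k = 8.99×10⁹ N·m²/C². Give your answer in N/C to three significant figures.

E ≈ 3.49×10⁶ N/C

On the perpendicular bisector E = kp/r³ (half the axial value at the same distance).
E = (8.99×10⁹)(3.60×10⁻³⁰) / (2.10×10⁻⁹)³ = 3.495×10⁶ N/C.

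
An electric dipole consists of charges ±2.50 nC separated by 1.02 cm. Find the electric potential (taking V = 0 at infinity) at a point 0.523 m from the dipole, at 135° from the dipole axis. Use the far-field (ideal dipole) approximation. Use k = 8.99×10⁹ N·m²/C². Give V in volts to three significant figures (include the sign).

V ≈ -0.593 V

Dipole moment p = qd = (2.50×10⁻⁹ C)(0.0102 m) = 2.55×10⁻¹¹ C·m.
The dipole potential is V = kp cosθ / r².
V = (8.99×10⁹)(2.55×10⁻¹¹)·cos135° / (0.523)² = -0.5926 V.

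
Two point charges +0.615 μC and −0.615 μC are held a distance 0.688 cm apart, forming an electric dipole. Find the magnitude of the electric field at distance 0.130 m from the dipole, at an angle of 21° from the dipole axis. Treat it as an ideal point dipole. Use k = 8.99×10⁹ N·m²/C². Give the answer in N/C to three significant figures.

E ≈ 3.29×10⁴ N/C

Dipole moment p = qd = (6.15×10⁻⁷ C)(0.00688 m) = 4.231×10⁻⁹ C·m.
At angle θ the dipole field magnitude is E = (kp/r³)·√(1 + 3cos²θ).
kp/r³ = (8.99×10⁹)(4.231×10⁻⁹) / (0.130)³ = 1.731×10⁴ N/C.
√(1 + 3cos²21°) = √(1 + 3·0.8716) = √3.6147 ≈ 1.9012.
E ≈ 1.731×10⁴ × 1.901 = 3.292×10⁴ N/C.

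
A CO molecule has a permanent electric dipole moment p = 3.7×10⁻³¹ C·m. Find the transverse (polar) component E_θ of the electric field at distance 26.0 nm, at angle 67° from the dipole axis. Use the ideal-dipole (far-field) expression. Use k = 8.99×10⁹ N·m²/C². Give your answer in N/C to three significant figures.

For a dipole, E_θ = (kp sinθ)/r³.
kp/r³ = (8.99×10⁹)(3.70×10⁻³¹)/(2.60×10⁻⁸)³ = 189.3 N/C.
E_θ = 189.3·sin67° = 174.2 N/C.

E_θ ≈ 174 N/C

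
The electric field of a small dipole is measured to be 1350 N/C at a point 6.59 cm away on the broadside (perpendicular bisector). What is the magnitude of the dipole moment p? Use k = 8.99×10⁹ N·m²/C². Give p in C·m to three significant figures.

In the equatorial plane E = kp/r³, so p = Er³/(k).
p = (1350)·(0.0659)³ / (8.99×10⁹) = 4.298×10⁻¹¹ C·m.

p ≈ 4.30×10⁻¹¹ C·m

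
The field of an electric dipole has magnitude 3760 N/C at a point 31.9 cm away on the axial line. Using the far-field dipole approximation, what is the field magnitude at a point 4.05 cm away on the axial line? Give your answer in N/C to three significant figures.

Dipole fields scale as 1/r³ in the far field; the geometry is the same at both points.
E₂ = E₁ · (r₁/r₂)³ = 3760 · (31.9/4.05)³.
(r₁/r₂)³ = (7.877)³ = 488.7.
E₂ ≈ 1.837×10⁶ N/C.

E ≈ 1.84×10⁶ N/C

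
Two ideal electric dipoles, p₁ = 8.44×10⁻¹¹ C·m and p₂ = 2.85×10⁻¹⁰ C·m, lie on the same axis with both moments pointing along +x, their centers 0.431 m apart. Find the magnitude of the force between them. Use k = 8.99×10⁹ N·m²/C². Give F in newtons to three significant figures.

F ≈ 3.76×10⁻⁸ N

On-axis field of dipole 1 at distance r: E = 2kp₁/r³. Force on dipole 2 is F = p₂·dE/dr (gradient along axis).
dE/dr = −6kp₁/r⁴, so |F| = 6kp₁p₂/r⁴ (attractive for aligned moments).
F = 6(8.99×10⁹)(8.44×10⁻¹¹)(2.85×10⁻¹⁰)/(0.431)⁴ = 3.760×10⁻⁸ N.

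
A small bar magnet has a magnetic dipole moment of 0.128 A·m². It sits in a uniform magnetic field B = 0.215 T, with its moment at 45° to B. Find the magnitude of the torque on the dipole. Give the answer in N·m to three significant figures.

τ ≈ 0.0195 N·m

Torque on a magnetic dipole: τ = mB sinθ.
τ = (0.128)(0.215)·sin45° = 0.01946 N·m.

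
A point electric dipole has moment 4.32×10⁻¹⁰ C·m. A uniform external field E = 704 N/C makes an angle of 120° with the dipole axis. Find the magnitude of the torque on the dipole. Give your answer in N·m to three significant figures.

Torque on an electric dipole: τ = pE sinθ.
τ = (4.32×10⁻¹⁰)(704)·sin120° = 2.634×10⁻⁷ N·m.

τ ≈ 2.63×10⁻⁷ N·m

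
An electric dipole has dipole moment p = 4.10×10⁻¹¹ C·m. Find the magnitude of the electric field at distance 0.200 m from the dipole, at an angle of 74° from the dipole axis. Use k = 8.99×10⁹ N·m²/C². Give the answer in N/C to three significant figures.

E ≈ 51.1 N/C

At angle θ the dipole field magnitude is E = (kp/r³)·√(1 + 3cos²θ).
kp/r³ = (8.99×10⁹)(4.10×10⁻¹¹) / (0.200)³ = 46.07 N/C.
√(1 + 3cos²74°) = √(1 + 3·0.0760) = √1.2279 ≈ 1.1081.
E ≈ 46.07 × 1.108 = 51.06 N/C.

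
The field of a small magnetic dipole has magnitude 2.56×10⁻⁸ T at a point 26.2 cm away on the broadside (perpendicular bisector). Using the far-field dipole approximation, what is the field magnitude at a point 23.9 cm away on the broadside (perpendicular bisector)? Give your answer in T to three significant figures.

Dipole fields scale as 1/r³ in the far field; the geometry is the same at both points.
B₂ = B₁ · (r₁/r₂)³ = 2.56×10⁻⁸ · (26.2/23.9)³.
(r₁/r₂)³ = (1.096)³ = 1.317.
B₂ ≈ 3.372×10⁻⁸ T.

B ≈ 3.37×10⁻⁸ T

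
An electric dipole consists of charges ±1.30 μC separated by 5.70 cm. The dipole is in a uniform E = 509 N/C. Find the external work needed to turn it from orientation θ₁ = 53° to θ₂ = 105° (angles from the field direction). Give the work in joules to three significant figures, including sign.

Dipole moment p = qd = (1.30×10⁻⁶ C)(0.0570 m) = 7.41×10⁻⁸ C·m.
W_ext = ΔU = U(θ₂) − U(θ₁) = −pE cosθ₂ − (−pE cosθ₁) = pE(cosθ₁ − cosθ₂).
W = (7.41×10⁻⁸)(509)·(cos53° − cos105°) = (3.772×10⁻⁵)·(+0.8606) = 3.246×10⁻⁵ J.

W ≈ 3.25×10⁻⁵ J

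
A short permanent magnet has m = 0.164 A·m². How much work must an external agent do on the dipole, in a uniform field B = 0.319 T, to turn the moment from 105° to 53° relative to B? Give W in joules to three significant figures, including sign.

W ≈ -0.0450 J

W_ext = ΔU = −mB cosθ₂ + mB cosθ₁ = mB(cosθ₁ − cosθ₂).
W = (0.164)(0.319)·(cos105° − cos53°) = (0.05232)·(-0.8606) = -0.04502 J.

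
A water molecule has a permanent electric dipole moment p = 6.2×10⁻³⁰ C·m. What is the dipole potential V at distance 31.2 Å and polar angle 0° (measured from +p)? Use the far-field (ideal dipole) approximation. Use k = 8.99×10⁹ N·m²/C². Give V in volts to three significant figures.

V ≈ 0.00573 V

The dipole potential is V = kp cosθ / r².
V = (8.99×10⁹)(6.20×10⁻³⁰)·cos0° / (3.12×10⁻⁹)² = 0.005726 V.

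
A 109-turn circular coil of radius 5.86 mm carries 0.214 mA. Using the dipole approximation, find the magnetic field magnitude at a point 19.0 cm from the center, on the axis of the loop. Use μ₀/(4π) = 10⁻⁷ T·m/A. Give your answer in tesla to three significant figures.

B ≈ 7.34×10⁻¹¹ T

m = NIA = NIπa² = 109·(2.14×10⁻⁴)·π·(0.00586)² = 2.516×10⁻⁶ A·m².
On axis B = (μ₀/4π)·2m/r³.
B = 2·(10⁻⁷)·(2.516×10⁻⁶) / (0.190)³ = 7.336×10⁻¹¹ T.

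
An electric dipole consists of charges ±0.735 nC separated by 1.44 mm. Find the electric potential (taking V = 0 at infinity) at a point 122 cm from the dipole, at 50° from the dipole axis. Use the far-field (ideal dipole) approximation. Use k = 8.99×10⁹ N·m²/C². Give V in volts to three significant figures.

Dipole moment p = qd = (7.35×10⁻¹⁰ C)(0.00144 m) = 1.058×10⁻¹² C·m.
The dipole potential is V = kp cosθ / r².
V = (8.99×10⁹)(1.058×10⁻¹²)·cos50° / (1.22)² = 0.004108 V.

V ≈ 0.00411 V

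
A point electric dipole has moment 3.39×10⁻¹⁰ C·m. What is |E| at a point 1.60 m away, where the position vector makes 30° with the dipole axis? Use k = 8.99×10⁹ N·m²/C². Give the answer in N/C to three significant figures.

At angle θ the dipole field magnitude is E = (kp/r³)·√(1 + 3cos²θ).
kp/r³ = (8.99×10⁹)(3.39×10⁻¹⁰) / (1.60)³ = 0.7440 N/C.
√(1 + 3cos²30°) = √(1 + 3·0.7500) = √3.2500 ≈ 1.8028.
E ≈ 0.7440 × 1.803 = 1.341 N/C.

E ≈ 1.34 N/C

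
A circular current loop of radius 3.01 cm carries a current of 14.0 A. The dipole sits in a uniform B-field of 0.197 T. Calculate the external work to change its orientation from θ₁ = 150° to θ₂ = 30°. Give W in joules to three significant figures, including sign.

W ≈ -0.0136 J

Magnetic moment m = IA = Iπa² = (14.0)·π·(0.0301)² = 0.03985 A·m².
W_ext = ΔU = −mB cosθ₂ + mB cosθ₁ = mB(cosθ₁ − cosθ₂).
W = (0.03985)(0.197)·(cos150° − cos30°) = (0.007850)·(-1.7321) = -0.01360 J.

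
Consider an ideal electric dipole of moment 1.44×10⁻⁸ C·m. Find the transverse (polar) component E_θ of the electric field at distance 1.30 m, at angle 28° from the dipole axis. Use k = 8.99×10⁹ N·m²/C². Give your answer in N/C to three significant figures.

E_θ ≈ 27.7 N/C

For a dipole, E_θ = (kp sinθ)/r³.
kp/r³ = (8.99×10⁹)(1.44×10⁻⁸)/(1.30)³ = 58.92 N/C.
E_θ = 58.92·sin28° = 27.66 N/C.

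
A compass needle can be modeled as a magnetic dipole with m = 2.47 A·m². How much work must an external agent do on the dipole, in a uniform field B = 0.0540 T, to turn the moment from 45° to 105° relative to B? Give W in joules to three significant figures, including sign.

W_ext = ΔU = −mB cosθ₂ + mB cosθ₁ = mB(cosθ₁ − cosθ₂).
W = (2.47)(0.0540)·(cos45° − cos105°) = (0.1334)·(+0.9659) = 0.1288 J.

W ≈ 0.129 J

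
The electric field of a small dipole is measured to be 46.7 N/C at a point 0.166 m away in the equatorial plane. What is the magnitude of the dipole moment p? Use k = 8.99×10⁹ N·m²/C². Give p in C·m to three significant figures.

p ≈ 2.38×10⁻¹¹ C·m

In the equatorial plane E = kp/r³, so p = Er³/(k).
p = (46.7)·(0.166)³ / (8.99×10⁹) = 2.376×10⁻¹¹ C·m.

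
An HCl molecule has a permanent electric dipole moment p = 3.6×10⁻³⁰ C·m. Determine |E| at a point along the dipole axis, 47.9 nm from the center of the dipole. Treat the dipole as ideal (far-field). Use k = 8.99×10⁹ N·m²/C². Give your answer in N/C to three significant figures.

On the dipole axis E = 2kp/r³.
E = 2·(8.99×10⁹)(3.60×10⁻³⁰) / (4.79×10⁻⁸)³ = 589.0 N/C.

E ≈ 589 N/C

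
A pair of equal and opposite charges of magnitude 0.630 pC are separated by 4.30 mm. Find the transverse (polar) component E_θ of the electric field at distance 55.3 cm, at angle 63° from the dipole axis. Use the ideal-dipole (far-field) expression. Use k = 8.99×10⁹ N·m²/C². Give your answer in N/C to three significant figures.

E_θ ≈ 1.28×10⁻⁴ N/C

Dipole moment p = qd = (6.30×10⁻¹³ C)(0.00430 m) = 2.709×10⁻¹⁵ C·m.
For a dipole, E_θ = (kp sinθ)/r³.
kp/r³ = (8.99×10⁹)(2.709×10⁻¹⁵)/(0.553)³ = 1.440×10⁻⁴ N/C.
E_θ = 1.440×10⁻⁴·sin63° = 1.283×10⁻⁴ N/C.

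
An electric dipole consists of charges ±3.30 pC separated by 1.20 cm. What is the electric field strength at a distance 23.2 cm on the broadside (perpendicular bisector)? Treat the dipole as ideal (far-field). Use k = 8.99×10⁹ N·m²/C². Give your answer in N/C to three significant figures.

E ≈ 0.0285 N/C

Dipole moment p = qd = (3.30×10⁻¹² C)(0.0120 m) = 3.96×10⁻¹⁴ C·m.
On the perpendicular bisector E = kp/r³ (half the axial value at the same distance).
E = (8.99×10⁹)(3.96×10⁻¹⁴) / (0.232)³ = 0.02851 N/C.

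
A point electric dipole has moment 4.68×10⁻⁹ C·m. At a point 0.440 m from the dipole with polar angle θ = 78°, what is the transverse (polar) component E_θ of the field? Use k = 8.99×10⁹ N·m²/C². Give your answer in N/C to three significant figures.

For a dipole, E_θ = (kp sinθ)/r³.
kp/r³ = (8.99×10⁹)(4.68×10⁻⁹)/(0.440)³ = 493.9 N/C.
E_θ = 493.9·sin78° = 483.1 N/C.

E_θ ≈ 483 N/C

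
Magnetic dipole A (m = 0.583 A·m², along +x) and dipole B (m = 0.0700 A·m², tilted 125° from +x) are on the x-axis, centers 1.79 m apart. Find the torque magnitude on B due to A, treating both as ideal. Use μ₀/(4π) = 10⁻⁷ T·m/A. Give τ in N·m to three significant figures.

Dipole B is on the axis of dipole A, so B₁ there is axial: B₁ = (μ₀/4π)·2m₁/r³ along +x.
B₁ = 2(10⁻⁷)(0.583)/(1.79)³ = 2.033×10⁻⁸ T.
τ = m₂ B₁ sinθ.
τ = (0.0700)(2.033×10⁻⁸)·sin125° = 1.166×10⁻⁹ N·m.

τ ≈ 1.17×10⁻⁹ N·m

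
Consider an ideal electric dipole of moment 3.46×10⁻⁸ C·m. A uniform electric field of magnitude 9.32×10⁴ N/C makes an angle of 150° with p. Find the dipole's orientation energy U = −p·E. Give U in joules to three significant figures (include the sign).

U = −p·E = −pE cosθ.
U = −(3.46×10⁻⁸)(9.32×10⁴)·cos150° = 0.002793 J.

U ≈ 0.00279 J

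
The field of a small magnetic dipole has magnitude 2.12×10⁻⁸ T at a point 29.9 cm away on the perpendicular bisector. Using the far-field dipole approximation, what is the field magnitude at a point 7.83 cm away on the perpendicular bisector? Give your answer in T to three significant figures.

Dipole fields scale as 1/r³ in the far field; the geometry is the same at both points.
B₂ = B₁ · (r₁/r₂)³ = 2.12×10⁻⁸ · (29.9/7.83)³.
(r₁/r₂)³ = (3.819)³ = 55.68.
B₂ ≈ 1.180×10⁻⁶ T.

B ≈ 1.18×10⁻⁶ T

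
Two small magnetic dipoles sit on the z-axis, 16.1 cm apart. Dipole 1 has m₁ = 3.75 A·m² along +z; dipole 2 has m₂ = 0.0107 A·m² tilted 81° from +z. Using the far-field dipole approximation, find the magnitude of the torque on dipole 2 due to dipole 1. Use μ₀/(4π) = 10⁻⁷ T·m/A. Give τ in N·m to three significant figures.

τ ≈ 1.90×10⁻⁶ N·m

Dipole B is on the axis of dipole A, so B₁ there is axial: B₁ = (μ₀/4π)·2m₁/r³ along +z.
B₁ = 2(10⁻⁷)(3.75)/(0.161)³ = 1.797×10⁻⁴ T.
τ = m₂ B₁ sinθ.
τ = (0.0107)(1.797×10⁻⁴)·sin81° = 1.899×10⁻⁶ N·m.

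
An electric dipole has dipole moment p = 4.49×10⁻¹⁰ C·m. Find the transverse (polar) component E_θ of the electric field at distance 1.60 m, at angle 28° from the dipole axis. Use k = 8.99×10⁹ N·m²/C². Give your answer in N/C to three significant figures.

For a dipole, E_θ = (kp sinθ)/r³.
kp/r³ = (8.99×10⁹)(4.49×10⁻¹⁰)/(1.60)³ = 0.9855 N/C.
E_θ = 0.9855·sin28° = 0.4627 N/C.

E_θ ≈ 0.463 N/C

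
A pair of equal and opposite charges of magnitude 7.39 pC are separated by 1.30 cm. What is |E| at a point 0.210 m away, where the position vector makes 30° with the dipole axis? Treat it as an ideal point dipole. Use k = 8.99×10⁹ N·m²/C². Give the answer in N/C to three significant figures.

Dipole moment p = qd = (7.39×10⁻¹² C)(0.0130 m) = 9.607×10⁻¹⁴ C·m.
At angle θ the dipole field magnitude is E = (kp/r³)·√(1 + 3cos²θ).
kp/r³ = (8.99×10⁹)(9.607×10⁻¹⁴) / (0.210)³ = 0.09326 N/C.
√(1 + 3cos²30°) = √(1 + 3·0.7500) = √3.2500 ≈ 1.8028.
E ≈ 0.09326 × 1.803 = 0.1681 N/C.

E ≈ 0.168 N/C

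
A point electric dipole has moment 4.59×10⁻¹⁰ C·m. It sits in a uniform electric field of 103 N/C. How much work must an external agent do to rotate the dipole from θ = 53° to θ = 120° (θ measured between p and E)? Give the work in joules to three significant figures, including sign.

W ≈ 5.21×10⁻⁸ J

W_ext = ΔU = U(θ₂) − U(θ₁) = −pE cosθ₂ − (−pE cosθ₁) = pE(cosθ₁ − cosθ₂).
W = (4.59×10⁻¹⁰)(103)·(cos53° − cos120°) = (4.728×10⁻⁸)·(+1.1018) = 5.209×10⁻⁸ J.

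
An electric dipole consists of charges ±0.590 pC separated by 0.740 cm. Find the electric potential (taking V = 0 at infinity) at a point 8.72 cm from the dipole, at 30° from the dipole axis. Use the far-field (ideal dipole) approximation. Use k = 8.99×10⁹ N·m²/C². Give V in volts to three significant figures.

Dipole moment p = qd = (5.90×10⁻¹³ C)(0.00740 m) = 4.366×10⁻¹⁵ C·m.
The dipole potential is V = kp cosθ / r².
V = (8.99×10⁹)(4.366×10⁻¹⁵)·cos30° / (0.0872)² = 0.004470 V.

V ≈ 0.00447 V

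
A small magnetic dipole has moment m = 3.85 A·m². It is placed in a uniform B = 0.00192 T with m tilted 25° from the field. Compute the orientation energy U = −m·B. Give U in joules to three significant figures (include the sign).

U = −m·B = −mB cosθ.
U = −(3.85)(0.00192)·cos25° = -0.006699 J.

U ≈ -0.00670 J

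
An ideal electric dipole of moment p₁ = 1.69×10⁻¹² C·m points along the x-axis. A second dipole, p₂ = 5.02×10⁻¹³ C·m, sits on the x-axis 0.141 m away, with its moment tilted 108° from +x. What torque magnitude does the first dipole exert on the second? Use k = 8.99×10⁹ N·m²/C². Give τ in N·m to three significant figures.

τ ≈ 5.18×10⁻¹² N·m

The second dipole sits on the axis of the first, so the field there is axial: E₁ = 2kp₁/r³ along +x.
E₁ = 2(8.99×10⁹)(1.69×10⁻¹²)/(0.141)³ = 10.84 N/C.
Torque on the second dipole: τ = p₂ E₁ sinθ.
τ = (5.02×10⁻¹³)(10.84)·sin108° = 5.175×10⁻¹² N·m.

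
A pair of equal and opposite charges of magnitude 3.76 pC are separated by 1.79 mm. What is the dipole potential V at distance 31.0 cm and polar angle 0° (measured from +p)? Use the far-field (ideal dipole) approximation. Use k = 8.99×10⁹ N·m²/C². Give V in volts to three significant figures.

Dipole moment p = qd = (3.76×10⁻¹² C)(0.00179 m) = 6.73×10⁻¹⁵ C·m.
The dipole potential is V = kp cosθ / r².
V = (8.99×10⁹)(6.73×10⁻¹⁵)·cos0° / (0.310)² = 6.296×10⁻⁴ V.

V ≈ 6.30×10⁻⁴ V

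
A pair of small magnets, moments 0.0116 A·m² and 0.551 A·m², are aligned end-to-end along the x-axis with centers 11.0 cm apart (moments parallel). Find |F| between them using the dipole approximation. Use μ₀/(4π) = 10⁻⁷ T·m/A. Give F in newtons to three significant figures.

On-axis B of dipole 1: B = (μ₀/4π)·2m₁/r³. Force on dipole 2: F = m₂·dB/dr.
dB/dr = −(μ₀/4π)·6m₁/r⁴, so |F| = (μ₀/4π)·6m₁m₂/r⁴.
F = 6(10⁻⁷)(0.0116)(0.551)/(0.110)⁴ = 2.619×10⁻⁵ N.

F ≈ 2.62×10⁻⁵ N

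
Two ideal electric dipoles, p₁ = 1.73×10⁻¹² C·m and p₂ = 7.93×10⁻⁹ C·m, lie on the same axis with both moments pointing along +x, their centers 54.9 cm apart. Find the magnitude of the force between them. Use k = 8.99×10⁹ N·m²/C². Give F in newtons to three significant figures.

On-axis field of dipole 1 at distance r: E = 2kp₁/r³. Force on dipole 2 is F = p₂·dE/dr (gradient along axis).
dE/dr = −6kp₁/r⁴, so |F| = 6kp₁p₂/r⁴ (attractive for aligned moments).
F = 6(8.99×10⁹)(1.73×10⁻¹²)(7.93×10⁻⁹)/(0.549)⁴ = 8.146×10⁻⁹ N.

F ≈ 8.15×10⁻⁹ N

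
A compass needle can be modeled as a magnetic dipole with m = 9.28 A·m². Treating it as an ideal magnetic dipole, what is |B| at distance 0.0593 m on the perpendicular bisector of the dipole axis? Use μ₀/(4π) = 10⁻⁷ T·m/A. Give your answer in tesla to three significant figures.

B ≈ 0.00445 T

In the equatorial plane B = (μ₀/4π)·m/r³ (half the axial value).
B = (10⁻⁷)·(9.28) / (0.0593)³ = 0.004450 T.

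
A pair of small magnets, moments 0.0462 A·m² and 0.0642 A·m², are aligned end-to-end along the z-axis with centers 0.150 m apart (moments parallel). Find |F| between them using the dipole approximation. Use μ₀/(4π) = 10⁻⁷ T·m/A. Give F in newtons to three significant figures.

F ≈ 3.52×10⁻⁶ N

On-axis B of dipole 1: B = (μ₀/4π)·2m₁/r³. Force on dipole 2: F = m₂·dB/dr.
dB/dr = −(μ₀/4π)·6m₁/r⁴, so |F| = (μ₀/4π)·6m₁m₂/r⁴.
F = 6(10⁻⁷)(0.0462)(0.0642)/(0.150)⁴ = 3.515×10⁻⁶ N.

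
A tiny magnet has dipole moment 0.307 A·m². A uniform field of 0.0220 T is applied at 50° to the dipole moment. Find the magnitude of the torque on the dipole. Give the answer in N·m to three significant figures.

τ ≈ 0.00517 N·m

Torque on a magnetic dipole: τ = mB sinθ.
τ = (0.307)(0.0220)·sin50° = 0.005174 N·m.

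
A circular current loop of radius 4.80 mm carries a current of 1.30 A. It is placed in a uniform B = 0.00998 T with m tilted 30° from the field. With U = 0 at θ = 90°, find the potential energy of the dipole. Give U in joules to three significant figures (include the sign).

Magnetic moment m = IA = Iπa² = (1.30)·π·(0.00480)² = 9.41×10⁻⁵ A·m².
U = −m·B = −mB cosθ.
U = −(9.41×10⁻⁵)(0.00998)·cos30° = -8.133×10⁻⁷ J.

U ≈ -8.13×10⁻⁷ J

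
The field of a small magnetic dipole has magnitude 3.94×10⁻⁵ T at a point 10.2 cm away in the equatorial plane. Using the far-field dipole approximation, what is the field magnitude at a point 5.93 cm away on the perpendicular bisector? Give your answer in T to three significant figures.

B ≈ 2.01×10⁻⁴ T

Dipole fields scale as 1/r³ in the far field; the geometry is the same at both points.
B₂ = B₁ · (r₁/r₂)³ = 3.94×10⁻⁵ · (10.2/5.93)³.
(r₁/r₂)³ = (1.72)³ = 5.089.
B₂ ≈ 2.005×10⁻⁴ T.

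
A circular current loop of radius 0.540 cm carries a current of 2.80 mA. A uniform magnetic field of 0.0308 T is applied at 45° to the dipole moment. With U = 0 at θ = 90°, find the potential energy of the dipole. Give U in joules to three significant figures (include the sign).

U ≈ -5.59×10⁻⁹ J

Magnetic moment m = IA = Iπa² = (0.00280)·π·(0.00540)² = 2.565×10⁻⁷ A·m².
U = −m·B = −mB cosθ.
U = −(2.565×10⁻⁷)(0.0308)·cos45° = -5.586×10⁻⁹ J.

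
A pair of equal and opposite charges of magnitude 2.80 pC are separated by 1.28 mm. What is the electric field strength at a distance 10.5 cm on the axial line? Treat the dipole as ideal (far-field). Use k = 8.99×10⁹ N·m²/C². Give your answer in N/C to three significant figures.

E ≈ 0.0557 N/C

Dipole moment p = qd = (2.80×10⁻¹² C)(0.00128 m) = 3.584×10⁻¹⁵ C·m.
On the dipole axis E = 2kp/r³.
E = 2·(8.99×10⁹)(3.584×10⁻¹⁵) / (0.105)³ = 0.05567 N/C.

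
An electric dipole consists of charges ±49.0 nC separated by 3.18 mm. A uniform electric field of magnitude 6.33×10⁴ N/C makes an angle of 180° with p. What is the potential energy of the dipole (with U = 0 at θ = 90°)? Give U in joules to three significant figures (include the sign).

Dipole moment p = qd = (4.90×10⁻⁸ C)(0.00318 m) = 1.558×10⁻¹⁰ C·m.
U = −p·E = −pE cosθ.
U = −(1.558×10⁻¹⁰)(6.33×10⁴)·cos180° = 9.862×10⁻⁶ J.

U ≈ 9.86×10⁻⁶ J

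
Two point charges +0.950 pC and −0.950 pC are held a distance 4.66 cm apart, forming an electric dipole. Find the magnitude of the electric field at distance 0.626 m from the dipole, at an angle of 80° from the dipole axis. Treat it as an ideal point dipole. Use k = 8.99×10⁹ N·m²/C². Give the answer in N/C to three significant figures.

E ≈ 0.00169 N/C

Dipole moment p = qd = (9.50×10⁻¹³ C)(0.0466 m) = 4.427×10⁻¹⁴ C·m.
At angle θ the dipole field magnitude is E = (kp/r³)·√(1 + 3cos²θ).
kp/r³ = (8.99×10⁹)(4.427×10⁻¹⁴) / (0.626)³ = 0.001622 N/C.
√(1 + 3cos²80°) = √(1 + 3·0.0302) = √1.0905 ≈ 1.0443.
E ≈ 0.001622 × 1.044 = 0.001694 N/C.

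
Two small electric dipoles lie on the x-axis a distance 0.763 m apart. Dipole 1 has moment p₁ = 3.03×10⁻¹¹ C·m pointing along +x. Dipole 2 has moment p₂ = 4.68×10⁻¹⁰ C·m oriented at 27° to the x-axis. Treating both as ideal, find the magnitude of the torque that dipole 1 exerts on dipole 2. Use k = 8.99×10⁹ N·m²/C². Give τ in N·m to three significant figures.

The second dipole sits on the axis of the first, so the field there is axial: E₁ = 2kp₁/r³ along +x.
E₁ = 2(8.99×10⁹)(3.03×10⁻¹¹)/(0.763)³ = 1.226 N/C.
Torque on the second dipole: τ = p₂ E₁ sinθ.
τ = (4.68×10⁻¹⁰)(1.226)·sin27° = 2.606×10⁻¹⁰ N·m.

τ ≈ 2.61×10⁻¹⁰ N·m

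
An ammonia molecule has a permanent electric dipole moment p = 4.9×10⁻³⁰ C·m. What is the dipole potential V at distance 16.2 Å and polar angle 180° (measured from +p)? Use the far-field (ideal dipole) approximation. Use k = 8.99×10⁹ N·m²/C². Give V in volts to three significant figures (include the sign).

The dipole potential is V = kp cosθ / r².
V = (8.99×10⁹)(4.90×10⁻³⁰)·cos180° / (1.62×10⁻⁹)² = -0.01679 V.

V ≈ -0.0168 V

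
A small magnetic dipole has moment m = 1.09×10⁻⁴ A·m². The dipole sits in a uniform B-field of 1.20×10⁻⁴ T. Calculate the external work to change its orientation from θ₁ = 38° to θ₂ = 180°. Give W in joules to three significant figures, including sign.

W ≈ 2.34×10⁻⁸ J

W_ext = ΔU = −mB cosθ₂ + mB cosθ₁ = mB(cosθ₁ − cosθ₂).
W = (1.09×10⁻⁴)(1.20×10⁻⁴)·(cos38° − cos180°) = (1.308×10⁻⁸)·(+1.7880) = 2.339×10⁻⁸ J.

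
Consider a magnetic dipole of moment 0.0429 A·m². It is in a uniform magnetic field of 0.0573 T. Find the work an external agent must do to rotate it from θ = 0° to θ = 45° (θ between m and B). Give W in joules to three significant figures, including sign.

W ≈ 7.20×10⁻⁴ J

W_ext = ΔU = −mB cosθ₂ + mB cosθ₁ = mB(cosθ₁ − cosθ₂).
W = (0.0429)(0.0573)·(cos0° − cos45°) = (0.002458)·(+0.2929) = 7.200×10⁻⁴ J.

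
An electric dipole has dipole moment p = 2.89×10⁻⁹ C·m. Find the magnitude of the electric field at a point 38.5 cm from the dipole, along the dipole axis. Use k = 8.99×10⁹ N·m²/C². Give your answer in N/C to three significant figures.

E ≈ 911 N/C

On the dipole axis E = 2kp/r³.
E = 2·(8.99×10⁹)(2.89×10⁻⁹) / (0.385)³ = 910.6 N/C.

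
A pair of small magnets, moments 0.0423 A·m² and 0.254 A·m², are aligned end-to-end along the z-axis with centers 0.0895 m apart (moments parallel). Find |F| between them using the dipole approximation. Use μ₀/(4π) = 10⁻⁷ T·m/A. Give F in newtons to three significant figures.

F ≈ 1.00×10⁻⁴ N

On-axis B of dipole 1: B = (μ₀/4π)·2m₁/r³. Force on dipole 2: F = m₂·dB/dr.
dB/dr = −(μ₀/4π)·6m₁/r⁴, so |F| = (μ₀/4π)·6m₁m₂/r⁴.
F = 6(10⁻⁷)(0.0423)(0.254)/(0.0895)⁴ = 1.005×10⁻⁴ N.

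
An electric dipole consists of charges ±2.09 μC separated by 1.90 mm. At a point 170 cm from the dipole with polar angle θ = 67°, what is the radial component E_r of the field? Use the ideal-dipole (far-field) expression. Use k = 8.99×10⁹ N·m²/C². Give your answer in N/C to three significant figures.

E_r ≈ 5.68 N/C

Dipole moment p = qd = (2.09×10⁻⁶ C)(0.00190 m) = 3.971×10⁻⁹ C·m.
For a dipole, E_r = (2kp cosθ)/r³.
kp/r³ = (8.99×10⁹)(3.971×10⁻⁹)/(1.70)³ = 7.266 N/C.
E_r = 2·7.266·cos67° = 5.678 N/C.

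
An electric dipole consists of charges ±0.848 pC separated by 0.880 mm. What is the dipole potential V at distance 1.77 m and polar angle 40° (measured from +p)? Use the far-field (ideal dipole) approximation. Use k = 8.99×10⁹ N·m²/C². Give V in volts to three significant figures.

V ≈ 1.64×10⁻⁶ V

Dipole moment p = qd = (8.48×10⁻¹³ C)(8.80×10⁻⁴ m) = 7.462×10⁻¹⁶ C·m.
The dipole potential is V = kp cosθ / r².
V = (8.99×10⁹)(7.462×10⁻¹⁶)·cos40° / (1.77)² = 1.640×10⁻⁶ V.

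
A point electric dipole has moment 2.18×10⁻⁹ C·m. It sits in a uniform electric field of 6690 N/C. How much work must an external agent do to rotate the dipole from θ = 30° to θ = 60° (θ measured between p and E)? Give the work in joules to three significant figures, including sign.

W ≈ 5.34×10⁻⁶ J

W_ext = ΔU = U(θ₂) − U(θ₁) = −pE cosθ₂ − (−pE cosθ₁) = pE(cosθ₁ − cosθ₂).
W = (2.18×10⁻⁹)(6690)·(cos30° − cos60°) = (1.458×10⁻⁵)·(+0.3660) = 5.338×10⁻⁶ J.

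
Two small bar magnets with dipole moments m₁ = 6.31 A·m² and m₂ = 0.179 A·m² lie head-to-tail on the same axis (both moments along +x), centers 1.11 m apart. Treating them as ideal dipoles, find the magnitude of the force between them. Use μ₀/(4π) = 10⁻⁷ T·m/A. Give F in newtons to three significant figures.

On-axis B of dipole 1: B = (μ₀/4π)·2m₁/r³. Force on dipole 2: F = m₂·dB/dr.
dB/dr = −(μ₀/4π)·6m₁/r⁴, so |F| = (μ₀/4π)·6m₁m₂/r⁴.
F = 6(10⁻⁷)(6.31)(0.179)/(1.11)⁴ = 4.464×10⁻⁷ N.

F ≈ 4.46×10⁻⁷ N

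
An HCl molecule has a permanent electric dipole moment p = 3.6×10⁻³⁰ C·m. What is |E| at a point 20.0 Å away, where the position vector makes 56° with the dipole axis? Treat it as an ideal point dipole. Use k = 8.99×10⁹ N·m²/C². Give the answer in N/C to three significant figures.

At angle θ the dipole field magnitude is E = (kp/r³)·√(1 + 3cos²θ).
kp/r³ = (8.99×10⁹)(3.60×10⁻³⁰) / (2.00×10⁻⁹)³ = 4.045×10⁶ N/C.
√(1 + 3cos²56°) = √(1 + 3·0.3127) = √1.9381 ≈ 1.3922.
E ≈ 4.045×10⁶ × 1.392 = 5.632×10⁶ N/C.

E ≈ 5.63×10⁶ N/C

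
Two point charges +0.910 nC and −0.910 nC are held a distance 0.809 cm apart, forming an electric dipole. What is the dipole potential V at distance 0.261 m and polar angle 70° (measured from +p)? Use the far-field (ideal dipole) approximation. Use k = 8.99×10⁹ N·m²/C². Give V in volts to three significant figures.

V ≈ 0.332 V

Dipole moment p = qd = (9.10×10⁻¹⁰ C)(0.00809 m) = 7.362×10⁻¹² C·m.
The dipole potential is V = kp cosθ / r².
V = (8.99×10⁹)(7.362×10⁻¹²)·cos70° / (0.261)² = 0.3323 V.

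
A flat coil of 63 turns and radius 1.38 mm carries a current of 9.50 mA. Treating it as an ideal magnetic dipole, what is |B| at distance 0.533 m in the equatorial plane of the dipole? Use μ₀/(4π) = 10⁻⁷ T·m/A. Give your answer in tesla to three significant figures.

B ≈ 2.36×10⁻¹² T

m = NIA = NIπa² = 63·(0.00950)·π·(0.00138)² = 3.581×10⁻⁶ A·m².
In the equatorial plane B = (μ₀/4π)·m/r³ (half the axial value).
B = (10⁻⁷)·(3.581×10⁻⁶) / (0.533)³ = 2.365×10⁻¹² T.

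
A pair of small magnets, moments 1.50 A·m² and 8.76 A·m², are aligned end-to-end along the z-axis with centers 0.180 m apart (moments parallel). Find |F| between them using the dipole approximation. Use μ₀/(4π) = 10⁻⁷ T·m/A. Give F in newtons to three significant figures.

On-axis B of dipole 1: B = (μ₀/4π)·2m₁/r³. Force on dipole 2: F = m₂·dB/dr.
dB/dr = −(μ₀/4π)·6m₁/r⁴, so |F| = (μ₀/4π)·6m₁m₂/r⁴.
F = 6(10⁻⁷)(1.50)(8.76)/(0.180)⁴ = 0.007510 N.

F ≈ 0.00751 N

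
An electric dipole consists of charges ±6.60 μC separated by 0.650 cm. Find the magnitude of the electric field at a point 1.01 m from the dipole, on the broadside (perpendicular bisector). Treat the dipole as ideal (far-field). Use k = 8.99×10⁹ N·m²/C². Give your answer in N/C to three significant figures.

Dipole moment p = qd = (6.60×10⁻⁶ C)(0.00650 m) = 4.29×10⁻⁸ C·m.
On the perpendicular bisector E = kp/r³ (half the axial value at the same distance).
E = (8.99×10⁹)(4.29×10⁻⁸) / (1.01)³ = 374.3 N/C.

E ≈ 374 N/C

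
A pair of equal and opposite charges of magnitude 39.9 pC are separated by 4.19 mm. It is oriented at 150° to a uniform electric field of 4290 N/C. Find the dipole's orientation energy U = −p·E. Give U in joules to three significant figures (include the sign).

U ≈ 6.21×10⁻¹⁰ J

Dipole moment p = qd = (3.99×10⁻¹¹ C)(0.00419 m) = 1.672×10⁻¹³ C·m.
U = −p·E = −pE cosθ.
U = −(1.672×10⁻¹³)(4290)·cos150° = 6.212×10⁻¹⁰ J.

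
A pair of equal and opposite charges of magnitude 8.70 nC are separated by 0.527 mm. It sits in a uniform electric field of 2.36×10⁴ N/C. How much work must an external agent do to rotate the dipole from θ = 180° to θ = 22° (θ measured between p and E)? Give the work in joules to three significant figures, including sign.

W ≈ -2.09×10⁻⁷ J

Dipole moment p = qd = (8.70×10⁻⁹ C)(5.27×10⁻⁴ m) = 4.585×10⁻¹² C·m.
W_ext = ΔU = U(θ₂) − U(θ₁) = −pE cosθ₂ − (−pE cosθ₁) = pE(cosθ₁ − cosθ₂).
W = (4.585×10⁻¹²)(2.36×10⁴)·(cos180° − cos22°) = (1.082×10⁻⁷)·(-1.9272) = -2.085×10⁻⁷ J.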